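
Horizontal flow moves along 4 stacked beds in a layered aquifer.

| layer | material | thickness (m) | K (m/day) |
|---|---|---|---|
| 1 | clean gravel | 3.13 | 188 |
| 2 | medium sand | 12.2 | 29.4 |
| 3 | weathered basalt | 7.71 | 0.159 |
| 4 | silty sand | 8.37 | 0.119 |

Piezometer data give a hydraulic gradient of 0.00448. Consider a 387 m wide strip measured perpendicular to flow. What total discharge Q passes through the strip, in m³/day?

1650

Flow is parallel to layering, so each bed carries its own Darcy discharge and the transmissivities add.
Σ(K_i·b_i) = 188×3.13 + 29.4×12.2 + 0.159×7.71 + 0.119×8.37 = 949.3 m²/day.
Hydraulic gradient i = 0.00448.
Q = Σ(K_i·b_i) · W · i = 949.3 × 387 × 0.004480 = 1646 m³/day.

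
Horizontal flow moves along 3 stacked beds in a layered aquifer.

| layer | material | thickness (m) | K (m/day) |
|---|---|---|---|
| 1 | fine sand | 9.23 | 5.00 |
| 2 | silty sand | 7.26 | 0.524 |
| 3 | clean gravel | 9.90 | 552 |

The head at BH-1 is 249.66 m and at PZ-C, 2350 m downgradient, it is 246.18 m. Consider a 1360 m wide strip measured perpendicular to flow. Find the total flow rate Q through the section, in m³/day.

11100

Flow is parallel to layering, so each bed carries its own Darcy discharge and the transmissivities add.
Σ(K_i·b_i) = 5.00×9.23 + 0.524×7.26 + 552×9.90 = 5515 m²/day.
Hydraulic gradient i = (249.66 − 246.18) / 2350 = 3.48 / 2350 = 0.001481.
Q = Σ(K_i·b_i) · W · i = 5515 × 1360 × 0.001481 = 11106 m³/day.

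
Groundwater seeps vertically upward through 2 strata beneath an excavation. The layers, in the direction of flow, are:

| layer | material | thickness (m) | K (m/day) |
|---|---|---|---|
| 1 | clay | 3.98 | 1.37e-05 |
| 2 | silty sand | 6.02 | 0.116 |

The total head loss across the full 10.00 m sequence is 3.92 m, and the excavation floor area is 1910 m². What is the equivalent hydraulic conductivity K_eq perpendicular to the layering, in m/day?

Flow is perpendicular to layering, so the layers act in series and the equivalent K is the thickness-weighted harmonic mean.
Total thickness L = 3.98 + 6.02 = 10.00 m.
Σ(b_i/K_i) = 3.98/1.37e-05 + 6.02/0.116 = 2.906e+05 d.
K_eq = L / Σ(b_i/K_i) = 10.00 / 2.906e+05 = 3.442e-05 m/day.

3.44e-05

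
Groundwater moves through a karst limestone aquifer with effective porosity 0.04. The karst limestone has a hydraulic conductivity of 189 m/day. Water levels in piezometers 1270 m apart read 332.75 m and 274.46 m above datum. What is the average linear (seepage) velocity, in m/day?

Hydraulic gradient i = (332.75 − 274.46) / 1270 = 58.29 / 1270 = 0.04590.
Darcy flux q = K · i = 189.0 × 0.04590 = 8.675 m/day.
Seepage velocity v = q / n_e = 8.675 / 0.04 = 216.9 m/day.

217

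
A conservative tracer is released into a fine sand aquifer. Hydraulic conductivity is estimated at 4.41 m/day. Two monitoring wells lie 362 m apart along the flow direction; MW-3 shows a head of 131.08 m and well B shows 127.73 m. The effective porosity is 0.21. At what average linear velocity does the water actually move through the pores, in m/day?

Hydraulic gradient i = (131.08 − 127.73) / 362 = 3.35 / 362 = 0.009254.
Darcy flux q = K · i = 4.410 × 0.009254 = 0.04081 m/day.
Seepage velocity v = q / n_e = 0.04081 / 0.21 = 0.1943 m/day.

0.194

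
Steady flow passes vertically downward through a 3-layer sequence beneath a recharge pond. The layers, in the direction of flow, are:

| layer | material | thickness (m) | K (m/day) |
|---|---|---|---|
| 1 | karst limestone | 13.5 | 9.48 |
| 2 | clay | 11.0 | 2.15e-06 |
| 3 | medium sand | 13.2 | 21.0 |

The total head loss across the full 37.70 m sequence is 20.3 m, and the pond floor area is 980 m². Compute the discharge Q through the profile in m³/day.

0.00389

Flow is perpendicular to layering, so the layers act in series and the equivalent K is the thickness-weighted harmonic mean.
Total thickness L = 13.5 + 11.0 + 13.2 = 37.70 m.
Σ(b_i/K_i) = 13.5/9.48 + 11.0/2.15e-06 + 13.2/21.0 = 5.116e+06 d.
K_eq = L / Σ(b_i/K_i) = 37.70 / 5.116e+06 = 7.369e-06 m/day.
Q = K_eq · A · (Δh/L) = 7.369e-06 × 980 × (20.3/37.70) = 0.003888 m³/day.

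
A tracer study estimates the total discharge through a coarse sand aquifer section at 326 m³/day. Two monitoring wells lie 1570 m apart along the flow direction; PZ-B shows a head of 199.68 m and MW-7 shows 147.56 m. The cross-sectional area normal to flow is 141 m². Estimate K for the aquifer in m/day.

69.6

Hydraulic gradient i = (199.68 − 147.56) / 1570 = 52.12 / 1570 = 0.03320.
From Q = K·A·i, K = Q / (A·i) = 326 / (141.0 × 0.03320) = 69.65 m/day.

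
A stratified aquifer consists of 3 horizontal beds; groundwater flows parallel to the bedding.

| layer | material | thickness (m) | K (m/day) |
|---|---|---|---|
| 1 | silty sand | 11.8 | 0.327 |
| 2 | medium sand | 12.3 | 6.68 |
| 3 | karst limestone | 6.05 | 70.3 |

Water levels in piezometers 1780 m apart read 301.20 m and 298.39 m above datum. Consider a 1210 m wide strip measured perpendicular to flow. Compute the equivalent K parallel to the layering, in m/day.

17.0

Flow is parallel to layering, so each bed carries its own Darcy discharge and the transmissivities add.
Σ(K_i·b_i) = 0.327×11.8 + 6.68×12.3 + 70.3×6.05 = 511.3 m²/day.
Total thickness b = 30.15 m, so K_eq = Σ(K_i·b_i)/b = 16.96 m/day.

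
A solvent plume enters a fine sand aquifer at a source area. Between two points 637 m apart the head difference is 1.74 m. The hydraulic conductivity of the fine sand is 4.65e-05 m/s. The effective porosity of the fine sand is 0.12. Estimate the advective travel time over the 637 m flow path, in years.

Convert K: 4.65e-05 m/s × 86400 = 4.018 m/day.
Hydraulic gradient i = Δh / L = 1.74 / 637 = 0.002732.
Darcy flux q = K · i = 4.018 × 0.002732 = 0.01097 m/day.
Seepage velocity v = q / n_e = 0.01097 / 0.12 = 0.09145 m/day.
Travel time t = L / v = 637 / 0.09145 = 6965 days = 19.07 years.

19.1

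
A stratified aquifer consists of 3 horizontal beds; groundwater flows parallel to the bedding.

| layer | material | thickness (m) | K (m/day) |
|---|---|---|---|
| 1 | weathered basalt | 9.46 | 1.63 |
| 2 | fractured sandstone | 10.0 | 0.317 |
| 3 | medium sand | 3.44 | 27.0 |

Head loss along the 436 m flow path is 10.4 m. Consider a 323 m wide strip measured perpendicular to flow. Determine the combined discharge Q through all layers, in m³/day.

Flow is parallel to layering, so each bed carries its own Darcy discharge and the transmissivities add.
Σ(K_i·b_i) = 1.63×9.46 + 0.317×10.0 + 27.0×3.44 = 111.5 m²/day.
Hydraulic gradient i = Δh / L = 10.4 / 436 = 0.02385.
Q = Σ(K_i·b_i) · W · i = 111.5 × 323 × 0.02385 = 858.8 m³/day.

859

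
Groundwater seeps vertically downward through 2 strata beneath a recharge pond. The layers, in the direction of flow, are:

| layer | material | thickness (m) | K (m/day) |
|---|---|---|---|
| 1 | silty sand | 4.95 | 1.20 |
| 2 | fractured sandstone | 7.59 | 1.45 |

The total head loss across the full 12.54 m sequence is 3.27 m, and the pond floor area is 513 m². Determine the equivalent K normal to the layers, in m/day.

Flow is perpendicular to layering, so the layers act in series and the equivalent K is the thickness-weighted harmonic mean.
Total thickness L = 4.95 + 7.59 = 12.54 m.
Σ(b_i/K_i) = 4.95/1.20 + 7.59/1.45 = 9.359 d.
K_eq = L / Σ(b_i/K_i) = 12.54 / 9.359 = 1.340 m/day.

1.34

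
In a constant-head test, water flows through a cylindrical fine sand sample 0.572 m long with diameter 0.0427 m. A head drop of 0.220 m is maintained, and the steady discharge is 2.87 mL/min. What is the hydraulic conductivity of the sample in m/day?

7.50

Cross-sectional area A = π·(d/2)² = π × (0.0427/2)² = 0.001432 m².
Convert discharge: 2.87 mL/min = 4.783e-08 m³/s.
Darcy's law rearranged: K = Q·L / (A·Δh) = 4.783e-08 × 0.572 / (0.001432 × 0.220) = 8.685e-05 m/s = 7.504 m/day.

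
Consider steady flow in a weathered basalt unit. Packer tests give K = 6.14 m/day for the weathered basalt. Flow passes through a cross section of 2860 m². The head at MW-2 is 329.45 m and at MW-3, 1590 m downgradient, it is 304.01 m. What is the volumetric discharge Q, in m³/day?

Hydraulic gradient i = (329.45 − 304.01) / 1590 = 25.44 / 1590 = 0.01600.
Darcy's law: Q = K · A · i = 6.140 × 2860 × 0.01600 = 281.0 m³/day.

281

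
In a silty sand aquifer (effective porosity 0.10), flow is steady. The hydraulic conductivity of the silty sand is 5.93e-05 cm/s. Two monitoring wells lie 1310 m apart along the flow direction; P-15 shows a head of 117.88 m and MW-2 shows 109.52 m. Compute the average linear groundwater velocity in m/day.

0.00327

Convert K: 5.93e-05 cm/s × 864 = 0.05124 m/day.
Hydraulic gradient i = (117.88 − 109.52) / 1310 = 8.36 / 1310 = 0.006382.
Darcy flux q = K · i = 0.05124 × 0.006382 = 0.0003270 m/day.
Seepage velocity v = q / n_e = 0.0003270 / 0.10 = 0.003270 m/day.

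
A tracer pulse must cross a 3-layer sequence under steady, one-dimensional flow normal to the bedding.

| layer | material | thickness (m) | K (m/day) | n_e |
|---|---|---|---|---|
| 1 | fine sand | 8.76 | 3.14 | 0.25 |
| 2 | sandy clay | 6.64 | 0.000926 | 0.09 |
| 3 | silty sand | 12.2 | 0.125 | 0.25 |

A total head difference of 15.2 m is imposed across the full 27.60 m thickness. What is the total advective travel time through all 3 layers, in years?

7.65

With flow normal to the layers, continuity requires the same specific discharge q through every layer.
Σ(b_i/K_i) = 8.76/3.14 + 6.64/0.000926 + 12.2/0.125 = 7271 d.
q = Δh / Σ(b_i/K_i) = 15.2 / 7271 = 0.002090 m/day.
In each layer the seepage velocity is v_i = q/n_i, so the layer transit time is t_i = b_i·n_i / q:
  layer 1 (fine sand): t_1 = 8.76 × 0.25 / 0.002090 = 1048 d
  layer 2 (sandy clay): t_2 = 6.64 × 0.09 / 0.002090 = 285.9 d
  layer 3 (silty sand): t_3 = 12.2 × 0.25 / 0.002090 = 1459 d
Total t = Σ t_i = 2792 days = 7.645 years.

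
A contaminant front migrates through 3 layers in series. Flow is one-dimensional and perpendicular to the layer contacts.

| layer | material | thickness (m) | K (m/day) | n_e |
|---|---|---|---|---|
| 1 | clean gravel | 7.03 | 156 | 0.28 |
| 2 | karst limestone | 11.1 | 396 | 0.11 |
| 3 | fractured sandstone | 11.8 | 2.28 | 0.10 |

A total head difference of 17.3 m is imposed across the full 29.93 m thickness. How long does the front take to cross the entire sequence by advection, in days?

1.33

With flow normal to the layers, continuity requires the same specific discharge q through every layer.
Σ(b_i/K_i) = 7.03/156 + 11.1/396 + 11.8/2.28 = 5.249 d.
q = Δh / Σ(b_i/K_i) = 17.3 / 5.249 = 3.296 m/day.
In each layer the seepage velocity is v_i = q/n_i, so the layer transit time is t_i = b_i·n_i / q:
  layer 1 (clean gravel): t_1 = 7.03 × 0.28 / 3.296 = 0.5972 d
  layer 2 (karst limestone): t_2 = 11.1 × 0.11 / 3.296 = 0.3704 d
  layer 3 (fractured sandstone): t_3 = 11.8 × 0.10 / 3.296 = 0.3580 d
Total t = Σ t_i = 1.326 days.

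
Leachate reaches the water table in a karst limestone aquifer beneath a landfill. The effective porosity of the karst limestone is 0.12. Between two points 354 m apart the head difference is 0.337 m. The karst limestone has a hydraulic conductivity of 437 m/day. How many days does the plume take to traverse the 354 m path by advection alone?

102

Hydraulic gradient i = Δh / L = 0.337 / 354 = 0.0009520.
Darcy flux q = K · i = 437.0 × 0.0009520 = 0.4160 m/day.
Seepage velocity v = q / n_e = 0.4160 / 0.12 = 3.467 m/day.
Travel time t = L / v = 354 / 3.467 = 102.1 days.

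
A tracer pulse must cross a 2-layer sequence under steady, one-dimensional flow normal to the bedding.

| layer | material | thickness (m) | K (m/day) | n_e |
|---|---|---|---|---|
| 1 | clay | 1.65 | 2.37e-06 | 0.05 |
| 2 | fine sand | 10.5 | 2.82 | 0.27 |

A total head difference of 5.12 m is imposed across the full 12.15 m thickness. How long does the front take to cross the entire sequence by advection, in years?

1090

With flow normal to the layers, continuity requires the same specific discharge q through every layer.
Σ(b_i/K_i) = 1.65/2.37e-06 + 10.5/2.82 = 6.962e+05 d.
q = Δh / Σ(b_i/K_i) = 5.12 / 6.962e+05 = 7.354e-06 m/day.
In each layer the seepage velocity is v_i = q/n_i, so the layer transit time is t_i = b_i·n_i / q:
  layer 1 (clay): t_1 = 1.65 × 0.05 / 7.354e-06 = 11218 d
  layer 2 (fine sand): t_2 = 10.5 × 0.27 / 7.354e-06 = 3.855e+05 d
Total t = Σ t_i = 3.967e+05 days = 1086 years.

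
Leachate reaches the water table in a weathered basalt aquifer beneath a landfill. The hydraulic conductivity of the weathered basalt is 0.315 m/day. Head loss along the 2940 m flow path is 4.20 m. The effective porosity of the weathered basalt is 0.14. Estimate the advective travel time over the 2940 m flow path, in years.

2500

Hydraulic gradient i = Δh / L = 4.20 / 2940 = 0.001429.
Darcy flux q = K · i = 0.3150 × 0.001429 = 0.0004500 m/day.
Seepage velocity v = q / n_e = 0.0004500 / 0.14 = 0.003214 m/day.
Travel time t = L / v = 2940 / 0.003214 = 9.147e+05 days = 2504 years.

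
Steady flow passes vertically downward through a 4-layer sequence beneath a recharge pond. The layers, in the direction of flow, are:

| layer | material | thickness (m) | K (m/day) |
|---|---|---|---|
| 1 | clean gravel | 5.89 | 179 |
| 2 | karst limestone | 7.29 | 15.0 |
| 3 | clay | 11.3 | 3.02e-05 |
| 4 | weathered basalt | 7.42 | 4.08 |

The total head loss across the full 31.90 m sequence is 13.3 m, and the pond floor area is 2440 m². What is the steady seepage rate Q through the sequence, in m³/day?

Flow is perpendicular to layering, so the layers act in series and the equivalent K is the thickness-weighted harmonic mean.
Total thickness L = 5.89 + 7.29 + 11.3 + 7.42 = 31.90 m.
Σ(b_i/K_i) = 5.89/179 + 7.29/15.0 + 11.3/3.02e-05 + 7.42/4.08 = 3.742e+05 d.
K_eq = L / Σ(b_i/K_i) = 31.90 / 3.742e+05 = 8.525e-05 m/day.
Q = K_eq · A · (Δh/L) = 8.525e-05 × 2440 × (13.3/31.90) = 0.08673 m³/day.

0.0867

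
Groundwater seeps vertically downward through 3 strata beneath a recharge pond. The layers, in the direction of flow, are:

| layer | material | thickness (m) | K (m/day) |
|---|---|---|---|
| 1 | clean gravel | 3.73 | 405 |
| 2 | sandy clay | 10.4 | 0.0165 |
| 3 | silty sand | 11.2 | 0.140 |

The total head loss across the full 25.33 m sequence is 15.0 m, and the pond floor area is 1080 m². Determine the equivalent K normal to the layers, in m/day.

Flow is perpendicular to layering, so the layers act in series and the equivalent K is the thickness-weighted harmonic mean.
Total thickness L = 3.73 + 10.4 + 11.2 = 25.33 m.
Σ(b_i/K_i) = 3.73/405 + 10.4/0.0165 + 11.2/0.140 = 710.3 d.
K_eq = L / Σ(b_i/K_i) = 25.33 / 710.3 = 0.03566 m/day.

0.0357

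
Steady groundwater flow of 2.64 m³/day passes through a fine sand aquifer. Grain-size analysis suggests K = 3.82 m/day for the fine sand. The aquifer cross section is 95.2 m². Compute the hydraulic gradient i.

From Q = K·A·i, i = Q / (K·A) = 2.64 / (3.820 × 95.20) = 0.007259.

0.00726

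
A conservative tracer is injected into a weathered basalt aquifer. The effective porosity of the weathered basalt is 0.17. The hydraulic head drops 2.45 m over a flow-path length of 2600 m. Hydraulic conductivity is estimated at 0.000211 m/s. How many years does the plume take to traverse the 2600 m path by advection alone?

70.4

Convert K: 0.000211 m/s × 86400 = 18.23 m/day.
Hydraulic gradient i = Δh / L = 2.45 / 2600 = 0.0009423.
Darcy flux q = K · i = 18.23 × 0.0009423 = 0.01718 m/day.
Seepage velocity v = q / n_e = 0.01718 / 0.17 = 0.1011 m/day.
Travel time t = L / v = 2600 / 0.1011 = 25730 days = 70.44 years.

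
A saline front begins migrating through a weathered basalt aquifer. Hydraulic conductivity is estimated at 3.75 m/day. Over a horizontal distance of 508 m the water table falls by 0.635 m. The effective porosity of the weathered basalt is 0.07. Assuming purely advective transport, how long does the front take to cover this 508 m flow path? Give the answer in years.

Hydraulic gradient i = Δh / L = 0.635 / 508 = 0.001250.
Darcy flux q = K · i = 3.750 × 0.001250 = 0.004687 m/day.
Seepage velocity v = q / n_e = 0.004687 / 0.07 = 0.06696 m/day.
Travel time t = L / v = 508 / 0.06696 = 7586 days = 20.77 years.

20.8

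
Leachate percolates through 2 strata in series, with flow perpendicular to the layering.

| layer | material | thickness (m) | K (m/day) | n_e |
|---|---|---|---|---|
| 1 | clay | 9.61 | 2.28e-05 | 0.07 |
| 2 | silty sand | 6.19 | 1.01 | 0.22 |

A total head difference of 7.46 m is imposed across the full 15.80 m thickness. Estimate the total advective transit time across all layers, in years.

With flow normal to the layers, continuity requires the same specific discharge q through every layer.
Σ(b_i/K_i) = 9.61/2.28e-05 + 6.19/1.01 = 4.215e+05 d.
q = Δh / Σ(b_i/K_i) = 7.46 / 4.215e+05 = 1.770e-05 m/day.
In each layer the seepage velocity is v_i = q/n_i, so the layer transit time is t_i = b_i·n_i / q:
  layer 1 (clay): t_1 = 9.61 × 0.07 / 1.770e-05 = 38008 d
  layer 2 (silty sand): t_2 = 6.19 × 0.22 / 1.770e-05 = 76943 d
Total t = Σ t_i = 1.150e+05 days = 314.7 years.

315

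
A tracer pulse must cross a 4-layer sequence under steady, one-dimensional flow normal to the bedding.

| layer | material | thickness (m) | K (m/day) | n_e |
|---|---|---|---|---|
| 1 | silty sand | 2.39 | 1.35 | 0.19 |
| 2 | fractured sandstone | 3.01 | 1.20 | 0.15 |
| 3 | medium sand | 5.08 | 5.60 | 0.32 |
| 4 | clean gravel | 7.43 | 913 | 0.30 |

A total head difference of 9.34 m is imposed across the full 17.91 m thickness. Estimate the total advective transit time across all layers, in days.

With flow normal to the layers, continuity requires the same specific discharge q through every layer.
Σ(b_i/K_i) = 2.39/1.35 + 3.01/1.20 + 5.08/5.60 + 7.43/913 = 5.194 d.
q = Δh / Σ(b_i/K_i) = 9.34 / 5.194 = 1.798 m/day.
In each layer the seepage velocity is v_i = q/n_i, so the layer transit time is t_i = b_i·n_i / q:
  layer 1 (silty sand): t_1 = 2.39 × 0.19 / 1.798 = 0.2525 d
  layer 2 (fractured sandstone): t_2 = 3.01 × 0.15 / 1.798 = 0.2511 d
  layer 3 (medium sand): t_3 = 5.08 × 0.32 / 1.798 = 0.9040 d
  layer 4 (clean gravel): t_4 = 7.43 × 0.30 / 1.798 = 1.240 d
Total t = Σ t_i = 2.647 days.

2.65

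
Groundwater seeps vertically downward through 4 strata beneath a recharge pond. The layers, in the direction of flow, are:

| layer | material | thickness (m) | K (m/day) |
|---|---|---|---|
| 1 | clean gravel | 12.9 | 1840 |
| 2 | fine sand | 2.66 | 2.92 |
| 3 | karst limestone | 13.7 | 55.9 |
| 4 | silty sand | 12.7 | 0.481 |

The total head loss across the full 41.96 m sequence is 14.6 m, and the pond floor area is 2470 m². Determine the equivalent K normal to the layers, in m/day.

1.52

Flow is perpendicular to layering, so the layers act in series and the equivalent K is the thickness-weighted harmonic mean.
Total thickness L = 12.9 + 2.66 + 13.7 + 12.7 = 41.96 m.
Σ(b_i/K_i) = 12.9/1840 + 2.66/2.92 + 13.7/55.9 + 12.7/0.481 = 27.57 d.
K_eq = L / Σ(b_i/K_i) = 41.96 / 27.57 = 1.522 m/day.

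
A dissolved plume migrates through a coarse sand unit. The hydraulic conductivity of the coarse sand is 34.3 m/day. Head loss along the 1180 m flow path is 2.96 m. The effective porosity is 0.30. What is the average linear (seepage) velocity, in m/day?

Hydraulic gradient i = Δh / L = 2.96 / 1180 = 0.002508.
Darcy flux q = K · i = 34.30 × 0.002508 = 0.08604 m/day.
Seepage velocity v = q / n_e = 0.08604 / 0.30 = 0.2868 m/day.

0.287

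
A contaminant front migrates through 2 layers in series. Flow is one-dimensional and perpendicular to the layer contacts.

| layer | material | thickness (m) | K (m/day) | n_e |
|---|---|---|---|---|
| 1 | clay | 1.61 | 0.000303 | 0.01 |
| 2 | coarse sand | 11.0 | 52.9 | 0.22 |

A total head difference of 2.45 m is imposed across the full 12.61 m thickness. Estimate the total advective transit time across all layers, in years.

14.5

With flow normal to the layers, continuity requires the same specific discharge q through every layer.
Σ(b_i/K_i) = 1.61/0.000303 + 11.0/52.9 = 5314 d.
q = Δh / Σ(b_i/K_i) = 2.45 / 5314 = 0.0004611 m/day.
In each layer the seepage velocity is v_i = q/n_i, so the layer transit time is t_i = b_i·n_i / q:
  layer 1 (clay): t_1 = 1.61 × 0.01 / 0.0004611 = 34.92 d
  layer 2 (coarse sand): t_2 = 11.0 × 0.22 / 0.0004611 = 5249 d
Total t = Σ t_i = 5284 days = 14.47 years.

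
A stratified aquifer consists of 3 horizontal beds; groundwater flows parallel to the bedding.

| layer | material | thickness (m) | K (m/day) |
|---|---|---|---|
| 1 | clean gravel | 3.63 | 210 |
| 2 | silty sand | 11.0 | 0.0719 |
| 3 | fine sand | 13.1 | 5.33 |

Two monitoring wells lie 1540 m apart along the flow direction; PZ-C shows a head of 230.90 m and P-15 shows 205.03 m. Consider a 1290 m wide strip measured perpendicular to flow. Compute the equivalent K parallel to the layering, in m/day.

30.0

Flow is parallel to layering, so each bed carries its own Darcy discharge and the transmissivities add.
Σ(K_i·b_i) = 210×3.63 + 0.0719×11.0 + 5.33×13.1 = 832.9 m²/day.
Total thickness b = 27.73 m, so K_eq = Σ(K_i·b_i)/b = 30.04 m/day.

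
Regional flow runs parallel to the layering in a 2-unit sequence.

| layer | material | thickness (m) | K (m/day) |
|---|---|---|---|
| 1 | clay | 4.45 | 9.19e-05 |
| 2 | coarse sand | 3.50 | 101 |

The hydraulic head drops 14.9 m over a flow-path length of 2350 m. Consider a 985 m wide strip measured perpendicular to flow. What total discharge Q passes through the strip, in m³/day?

2210

Flow is parallel to layering, so each bed carries its own Darcy discharge and the transmissivities add.
Σ(K_i·b_i) = 9.19e-05×4.45 + 101×3.50 = 353.5 m²/day.
Hydraulic gradient i = Δh / L = 14.9 / 2350 = 0.006340.
Q = Σ(K_i·b_i) · W · i = 353.5 × 985 × 0.006340 = 2208 m³/day.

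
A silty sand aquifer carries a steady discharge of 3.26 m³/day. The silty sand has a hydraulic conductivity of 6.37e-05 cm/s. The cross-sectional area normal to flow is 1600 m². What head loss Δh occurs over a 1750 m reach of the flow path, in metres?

64.8

Convert K: 6.37e-05 cm/s × 864 = 0.05504 m/day.
From Q = K·A·i, i = Q / (K·A) = 3.26 / (0.05504 × 1600) = 0.03702.
Head loss Δh = i · L = 0.03702 × 1750 = 64.79 m.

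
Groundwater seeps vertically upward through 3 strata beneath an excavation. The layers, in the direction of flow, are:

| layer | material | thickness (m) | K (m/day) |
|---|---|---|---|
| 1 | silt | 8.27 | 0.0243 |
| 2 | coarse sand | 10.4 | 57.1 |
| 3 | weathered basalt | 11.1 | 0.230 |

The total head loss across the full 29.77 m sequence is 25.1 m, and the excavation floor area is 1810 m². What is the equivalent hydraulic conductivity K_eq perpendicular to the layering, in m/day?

Flow is perpendicular to layering, so the layers act in series and the equivalent K is the thickness-weighted harmonic mean.
Total thickness L = 8.27 + 10.4 + 11.1 = 29.77 m.
Σ(b_i/K_i) = 8.27/0.0243 + 10.4/57.1 + 11.1/0.230 = 388.8 d.
K_eq = L / Σ(b_i/K_i) = 29.77 / 388.8 = 0.07657 m/day.

0.0766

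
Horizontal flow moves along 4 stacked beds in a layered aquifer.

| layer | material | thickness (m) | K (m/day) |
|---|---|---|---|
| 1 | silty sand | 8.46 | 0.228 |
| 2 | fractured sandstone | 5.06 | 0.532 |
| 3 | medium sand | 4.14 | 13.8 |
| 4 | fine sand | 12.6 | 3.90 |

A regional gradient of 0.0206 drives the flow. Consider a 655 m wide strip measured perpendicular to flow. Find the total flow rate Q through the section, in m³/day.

1500

Flow is parallel to layering, so each bed carries its own Darcy discharge and the transmissivities add.
Σ(K_i·b_i) = 0.228×8.46 + 0.532×5.06 + 13.8×4.14 + 3.90×12.6 = 110.9 m²/day.
Hydraulic gradient i = 0.0206.
Q = Σ(K_i·b_i) · W · i = 110.9 × 655 × 0.02060 = 1496 m³/day.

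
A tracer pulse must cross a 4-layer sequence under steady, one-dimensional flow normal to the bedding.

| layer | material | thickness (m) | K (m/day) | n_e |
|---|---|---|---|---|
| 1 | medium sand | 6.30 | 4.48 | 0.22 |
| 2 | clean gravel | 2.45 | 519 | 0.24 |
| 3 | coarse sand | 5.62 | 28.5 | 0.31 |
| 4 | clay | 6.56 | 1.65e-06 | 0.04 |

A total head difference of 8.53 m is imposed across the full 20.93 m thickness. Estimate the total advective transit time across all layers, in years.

With flow normal to the layers, continuity requires the same specific discharge q through every layer.
Σ(b_i/K_i) = 6.30/4.48 + 2.45/519 + 5.62/28.5 + 6.56/1.65e-06 = 3.976e+06 d.
q = Δh / Σ(b_i/K_i) = 8.53 / 3.976e+06 = 2.146e-06 m/day.
In each layer the seepage velocity is v_i = q/n_i, so the layer transit time is t_i = b_i·n_i / q:
  layer 1 (medium sand): t_1 = 6.30 × 0.22 / 2.146e-06 = 6.460e+05 d
  layer 2 (clean gravel): t_2 = 2.45 × 0.24 / 2.146e-06 = 2.741e+05 d
  layer 3 (coarse sand): t_3 = 5.62 × 0.31 / 2.146e-06 = 8.120e+05 d
  layer 4 (clay): t_4 = 6.56 × 0.04 / 2.146e-06 = 1.223e+05 d
Total t = Σ t_i = 1.854e+06 days = 5077 years.

5080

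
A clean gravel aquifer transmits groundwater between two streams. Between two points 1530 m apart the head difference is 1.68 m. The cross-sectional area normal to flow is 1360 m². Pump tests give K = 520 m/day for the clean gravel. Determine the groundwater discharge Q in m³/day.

777

Hydraulic gradient i = Δh / L = 1.68 / 1530 = 0.001098.
Darcy's law: Q = K · A · i = 520.0 × 1360 × 0.001098 = 776.5 m³/day.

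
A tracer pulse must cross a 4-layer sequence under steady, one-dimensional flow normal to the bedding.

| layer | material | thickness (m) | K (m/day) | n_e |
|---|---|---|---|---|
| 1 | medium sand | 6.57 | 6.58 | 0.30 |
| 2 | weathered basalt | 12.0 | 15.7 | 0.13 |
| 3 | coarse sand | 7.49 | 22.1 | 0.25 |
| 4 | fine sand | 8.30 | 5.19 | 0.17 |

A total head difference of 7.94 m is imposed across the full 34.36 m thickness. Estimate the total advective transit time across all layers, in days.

With flow normal to the layers, continuity requires the same specific discharge q through every layer.
Σ(b_i/K_i) = 6.57/6.58 + 12.0/15.7 + 7.49/22.1 + 8.30/5.19 = 3.701 d.
q = Δh / Σ(b_i/K_i) = 7.94 / 3.701 = 2.145 m/day.
In each layer the seepage velocity is v_i = q/n_i, so the layer transit time is t_i = b_i·n_i / q:
  layer 1 (medium sand): t_1 = 6.57 × 0.30 / 2.145 = 0.9187 d
  layer 2 (weathered basalt): t_2 = 12.0 × 0.13 / 2.145 = 0.7271 d
  layer 3 (coarse sand): t_3 = 7.49 × 0.25 / 2.145 = 0.8728 d
  layer 4 (fine sand): t_4 = 8.30 × 0.17 / 2.145 = 0.6577 d
Total t = Σ t_i = 3.176 days.

3.18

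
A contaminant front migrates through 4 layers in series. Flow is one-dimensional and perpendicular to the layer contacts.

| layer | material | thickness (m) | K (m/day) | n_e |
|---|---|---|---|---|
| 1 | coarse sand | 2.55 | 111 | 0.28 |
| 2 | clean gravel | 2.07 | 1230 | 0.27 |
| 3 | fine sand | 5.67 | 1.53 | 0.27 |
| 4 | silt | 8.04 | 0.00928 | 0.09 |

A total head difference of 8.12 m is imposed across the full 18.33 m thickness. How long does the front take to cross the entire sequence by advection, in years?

With flow normal to the layers, continuity requires the same specific discharge q through every layer.
Σ(b_i/K_i) = 2.55/111 + 2.07/1230 + 5.67/1.53 + 8.04/0.00928 = 870.1 d.
q = Δh / Σ(b_i/K_i) = 8.12 / 870.1 = 0.009332 m/day.
In each layer the seepage velocity is v_i = q/n_i, so the layer transit time is t_i = b_i·n_i / q:
  layer 1 (coarse sand): t_1 = 2.55 × 0.28 / 0.009332 = 76.51 d
  layer 2 (clean gravel): t_2 = 2.07 × 0.27 / 0.009332 = 59.89 d
  layer 3 (fine sand): t_3 = 5.67 × 0.27 / 0.009332 = 164.0 d
  layer 4 (silt): t_4 = 8.04 × 0.09 / 0.009332 = 77.54 d
Total t = Σ t_i = 378.0 days = 1.035 years.

1.03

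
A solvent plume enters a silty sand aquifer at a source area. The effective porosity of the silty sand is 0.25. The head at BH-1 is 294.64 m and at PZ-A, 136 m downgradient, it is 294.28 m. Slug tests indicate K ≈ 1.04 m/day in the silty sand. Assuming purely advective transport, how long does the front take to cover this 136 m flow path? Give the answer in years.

Hydraulic gradient i = (294.64 − 294.28) / 136 = 0.36 / 136 = 0.002647.
Darcy flux q = K · i = 1.040 × 0.002647 = 0.002753 m/day.
Seepage velocity v = q / n_e = 0.002753 / 0.25 = 0.01101 m/day.
Travel time t = L / v = 136 / 0.01101 = 12350 days = 33.81 years.

33.8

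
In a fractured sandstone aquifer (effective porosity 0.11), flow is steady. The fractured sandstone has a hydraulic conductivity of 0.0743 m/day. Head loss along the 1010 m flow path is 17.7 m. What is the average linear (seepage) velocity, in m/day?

Hydraulic gradient i = Δh / L = 17.7 / 1010 = 0.01752.
Darcy flux q = K · i = 0.07430 × 0.01752 = 0.001302 m/day.
Seepage velocity v = q / n_e = 0.001302 / 0.11 = 0.01184 m/day.

0.0118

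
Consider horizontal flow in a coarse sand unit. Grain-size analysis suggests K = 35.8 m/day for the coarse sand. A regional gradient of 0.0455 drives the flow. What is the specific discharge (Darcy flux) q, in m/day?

Hydraulic gradient i = 0.0455.
Specific discharge q = K · i = 35.80 × 0.04550 = 1.629 m/day.

1.63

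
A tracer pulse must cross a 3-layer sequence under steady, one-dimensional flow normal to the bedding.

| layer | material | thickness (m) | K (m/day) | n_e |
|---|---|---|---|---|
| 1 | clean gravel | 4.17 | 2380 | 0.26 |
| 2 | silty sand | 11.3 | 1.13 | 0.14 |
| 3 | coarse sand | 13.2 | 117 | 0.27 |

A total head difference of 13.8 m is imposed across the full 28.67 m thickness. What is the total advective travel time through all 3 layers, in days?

With flow normal to the layers, continuity requires the same specific discharge q through every layer.
Σ(b_i/K_i) = 4.17/2380 + 11.3/1.13 + 13.2/117 = 10.11 d.
q = Δh / Σ(b_i/K_i) = 13.8 / 10.11 = 1.364 m/day.
In each layer the seepage velocity is v_i = q/n_i, so the layer transit time is t_i = b_i·n_i / q:
  layer 1 (clean gravel): t_1 = 4.17 × 0.26 / 1.364 = 0.7947 d
  layer 2 (silty sand): t_2 = 11.3 × 0.14 / 1.364 = 1.160 d
  layer 3 (coarse sand): t_3 = 13.2 × 0.27 / 1.364 = 2.612 d
Total t = Σ t_i = 4.566 days.

4.57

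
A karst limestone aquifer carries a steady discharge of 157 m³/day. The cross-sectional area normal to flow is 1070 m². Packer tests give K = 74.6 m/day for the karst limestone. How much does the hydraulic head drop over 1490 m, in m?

2.93

From Q = K·A·i, i = Q / (K·A) = 157 / (74.60 × 1070) = 0.001967.
Head loss Δh = i · L = 0.001967 × 1490 = 2.931 m.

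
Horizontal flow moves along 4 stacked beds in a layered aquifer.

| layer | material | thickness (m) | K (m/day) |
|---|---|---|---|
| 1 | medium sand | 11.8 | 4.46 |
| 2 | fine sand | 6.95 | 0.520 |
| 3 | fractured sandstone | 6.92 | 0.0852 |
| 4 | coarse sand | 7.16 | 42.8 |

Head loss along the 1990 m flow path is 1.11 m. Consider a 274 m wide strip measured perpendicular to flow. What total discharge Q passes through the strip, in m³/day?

Flow is parallel to layering, so each bed carries its own Darcy discharge and the transmissivities add.
Σ(K_i·b_i) = 4.46×11.8 + 0.520×6.95 + 0.0852×6.92 + 42.8×7.16 = 363.3 m²/day.
Hydraulic gradient i = Δh / L = 1.11 / 1990 = 0.0005578.
Q = Σ(K_i·b_i) · W · i = 363.3 × 274 × 0.0005578 = 55.52 m³/day.

55.5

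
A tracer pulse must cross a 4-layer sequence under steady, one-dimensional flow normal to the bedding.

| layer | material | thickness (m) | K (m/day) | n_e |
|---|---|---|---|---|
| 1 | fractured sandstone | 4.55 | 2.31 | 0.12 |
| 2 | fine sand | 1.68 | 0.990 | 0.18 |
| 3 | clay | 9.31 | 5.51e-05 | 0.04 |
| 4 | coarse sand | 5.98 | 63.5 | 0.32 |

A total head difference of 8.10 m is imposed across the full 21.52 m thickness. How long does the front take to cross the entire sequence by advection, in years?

179

With flow normal to the layers, continuity requires the same specific discharge q through every layer.
Σ(b_i/K_i) = 4.55/2.31 + 1.68/0.990 + 9.31/5.51e-05 + 5.98/63.5 = 1.690e+05 d.
q = Δh / Σ(b_i/K_i) = 8.10 / 1.690e+05 = 4.794e-05 m/day.
In each layer the seepage velocity is v_i = q/n_i, so the layer transit time is t_i = b_i·n_i / q:
  layer 1 (fractured sandstone): t_1 = 4.55 × 0.12 / 4.794e-05 = 11390 d
  layer 2 (fine sand): t_2 = 1.68 × 0.18 / 4.794e-05 = 6308 d
  layer 3 (clay): t_3 = 9.31 × 0.04 / 4.794e-05 = 7768 d
  layer 4 (coarse sand): t_4 = 5.98 × 0.32 / 4.794e-05 = 39918 d
Total t = Σ t_i = 65385 days = 179.0 years.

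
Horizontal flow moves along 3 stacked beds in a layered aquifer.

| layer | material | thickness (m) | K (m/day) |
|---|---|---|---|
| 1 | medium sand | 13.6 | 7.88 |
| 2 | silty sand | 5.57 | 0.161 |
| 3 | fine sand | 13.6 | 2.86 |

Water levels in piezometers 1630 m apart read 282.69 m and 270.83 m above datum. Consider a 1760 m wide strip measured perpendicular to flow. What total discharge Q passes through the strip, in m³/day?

Flow is parallel to layering, so each bed carries its own Darcy discharge and the transmissivities add.
Σ(K_i·b_i) = 7.88×13.6 + 0.161×5.57 + 2.86×13.6 = 147.0 m²/day.
Hydraulic gradient i = (282.69 − 270.83) / 1630 = 11.86 / 1630 = 0.007276.
Q = Σ(K_i·b_i) · W · i = 147.0 × 1760 × 0.007276 = 1882 m³/day.

1880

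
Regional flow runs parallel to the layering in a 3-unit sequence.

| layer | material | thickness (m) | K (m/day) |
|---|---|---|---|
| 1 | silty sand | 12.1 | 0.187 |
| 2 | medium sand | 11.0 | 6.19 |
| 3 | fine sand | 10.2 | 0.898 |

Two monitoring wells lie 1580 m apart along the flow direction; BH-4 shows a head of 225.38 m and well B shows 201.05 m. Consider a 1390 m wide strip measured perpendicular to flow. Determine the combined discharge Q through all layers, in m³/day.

Flow is parallel to layering, so each bed carries its own Darcy discharge and the transmissivities add.
Σ(K_i·b_i) = 0.187×12.1 + 6.19×11.0 + 0.898×10.2 = 79.51 m²/day.
Hydraulic gradient i = (225.38 − 201.05) / 1580 = 24.33 / 1580 = 0.01540.
Q = Σ(K_i·b_i) · W · i = 79.51 × 1390 × 0.01540 = 1702 m³/day.

1700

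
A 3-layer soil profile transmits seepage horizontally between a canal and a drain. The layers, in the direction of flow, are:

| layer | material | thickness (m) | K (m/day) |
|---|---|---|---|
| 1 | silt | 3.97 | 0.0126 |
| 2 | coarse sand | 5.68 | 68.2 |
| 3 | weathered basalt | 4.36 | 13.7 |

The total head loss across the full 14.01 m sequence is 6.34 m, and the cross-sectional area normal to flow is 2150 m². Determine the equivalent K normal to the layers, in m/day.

0.0444

Flow is perpendicular to layering, so the layers act in series and the equivalent K is the thickness-weighted harmonic mean.
Total thickness L = 3.97 + 5.68 + 4.36 = 14.01 m.
Σ(b_i/K_i) = 3.97/0.0126 + 5.68/68.2 + 4.36/13.7 = 315.5 d.
K_eq = L / Σ(b_i/K_i) = 14.01 / 315.5 = 0.04441 m/day.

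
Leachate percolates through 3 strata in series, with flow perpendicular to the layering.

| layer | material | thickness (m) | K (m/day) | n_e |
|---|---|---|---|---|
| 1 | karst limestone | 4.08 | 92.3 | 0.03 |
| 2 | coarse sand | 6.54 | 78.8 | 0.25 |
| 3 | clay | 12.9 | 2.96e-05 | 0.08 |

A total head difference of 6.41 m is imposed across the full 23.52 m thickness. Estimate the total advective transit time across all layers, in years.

With flow normal to the layers, continuity requires the same specific discharge q through every layer.
Σ(b_i/K_i) = 4.08/92.3 + 6.54/78.8 + 12.9/2.96e-05 = 4.358e+05 d.
q = Δh / Σ(b_i/K_i) = 6.41 / 4.358e+05 = 1.471e-05 m/day.
In each layer the seepage velocity is v_i = q/n_i, so the layer transit time is t_i = b_i·n_i / q:
  layer 1 (karst limestone): t_1 = 4.08 × 0.03 / 1.471e-05 = 8322 d
  layer 2 (coarse sand): t_2 = 6.54 × 0.25 / 1.471e-05 = 1.112e+05 d
  layer 3 (clay): t_3 = 12.9 × 0.08 / 1.471e-05 = 70165 d
Total t = Σ t_i = 1.896e+05 days = 519.2 years.

519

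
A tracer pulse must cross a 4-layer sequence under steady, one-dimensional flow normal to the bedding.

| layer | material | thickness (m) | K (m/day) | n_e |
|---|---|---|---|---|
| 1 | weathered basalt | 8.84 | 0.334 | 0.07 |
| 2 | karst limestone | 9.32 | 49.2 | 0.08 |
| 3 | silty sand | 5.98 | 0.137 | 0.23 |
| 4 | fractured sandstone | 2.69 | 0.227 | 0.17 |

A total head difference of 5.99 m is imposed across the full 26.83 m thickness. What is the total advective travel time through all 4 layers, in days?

With flow normal to the layers, continuity requires the same specific discharge q through every layer.
Σ(b_i/K_i) = 8.84/0.334 + 9.32/49.2 + 5.98/0.137 + 2.69/0.227 = 82.16 d.
q = Δh / Σ(b_i/K_i) = 5.99 / 82.16 = 0.07291 m/day.
In each layer the seepage velocity is v_i = q/n_i, so the layer transit time is t_i = b_i·n_i / q:
  layer 1 (weathered basalt): t_1 = 8.84 × 0.07 / 0.07291 = 8.487 d
  layer 2 (karst limestone): t_2 = 9.32 × 0.08 / 0.07291 = 10.23 d
  layer 3 (silty sand): t_3 = 5.98 × 0.23 / 0.07291 = 18.86 d
  layer 4 (fractured sandstone): t_4 = 2.69 × 0.17 / 0.07291 = 6.272 d
Total t = Σ t_i = 43.85 days.

43.9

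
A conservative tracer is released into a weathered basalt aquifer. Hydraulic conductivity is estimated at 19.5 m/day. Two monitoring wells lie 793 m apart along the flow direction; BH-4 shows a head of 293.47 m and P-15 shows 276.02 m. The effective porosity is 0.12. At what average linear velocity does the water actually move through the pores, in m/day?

Hydraulic gradient i = (293.47 − 276.02) / 793 = 17.45 / 793 = 0.02201.
Darcy flux q = K · i = 19.50 × 0.02201 = 0.4291 m/day.
Seepage velocity v = q / n_e = 0.4291 / 0.12 = 3.576 m/day.

3.58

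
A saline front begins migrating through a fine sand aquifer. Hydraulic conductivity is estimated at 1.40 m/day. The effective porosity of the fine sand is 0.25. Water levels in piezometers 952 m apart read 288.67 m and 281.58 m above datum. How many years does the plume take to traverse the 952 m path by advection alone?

Hydraulic gradient i = (288.67 − 281.58) / 952 = 7.09 / 952 = 0.007447.
Darcy flux q = K · i = 1.400 × 0.007447 = 0.01043 m/day.
Seepage velocity v = q / n_e = 0.01043 / 0.25 = 0.04171 m/day.
Travel time t = L / v = 952 / 0.04171 = 22827 days = 62.50 years.

62.5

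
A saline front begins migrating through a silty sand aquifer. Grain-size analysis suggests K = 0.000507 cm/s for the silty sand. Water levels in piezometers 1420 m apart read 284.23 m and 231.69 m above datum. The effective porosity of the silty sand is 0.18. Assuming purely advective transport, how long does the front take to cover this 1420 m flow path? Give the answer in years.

Convert K: 0.000507 cm/s × 864 = 0.4380 m/day.
Hydraulic gradient i = (284.23 − 231.69) / 1420 = 52.54 / 1420 = 0.03700.
Darcy flux q = K · i = 0.4380 × 0.03700 = 0.01621 m/day.
Seepage velocity v = q / n_e = 0.01621 / 0.18 = 0.09004 m/day.
Travel time t = L / v = 1420 / 0.09004 = 15770 days = 43.18 years.

43.2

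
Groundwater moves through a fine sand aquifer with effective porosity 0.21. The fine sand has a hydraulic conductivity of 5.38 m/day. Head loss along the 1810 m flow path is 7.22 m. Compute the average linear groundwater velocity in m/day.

Hydraulic gradient i = Δh / L = 7.22 / 1810 = 0.003989.
Darcy flux q = K · i = 5.380 × 0.003989 = 0.02146 m/day.
Seepage velocity v = q / n_e = 0.02146 / 0.21 = 0.1022 m/day.

0.102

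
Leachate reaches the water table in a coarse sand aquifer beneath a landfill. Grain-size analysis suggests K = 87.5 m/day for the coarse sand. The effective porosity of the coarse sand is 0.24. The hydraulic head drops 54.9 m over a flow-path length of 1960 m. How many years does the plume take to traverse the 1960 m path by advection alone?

Hydraulic gradient i = Δh / L = 54.9 / 1960 = 0.02801.
Darcy flux q = K · i = 87.50 × 0.02801 = 2.451 m/day.
Seepage velocity v = q / n_e = 2.451 / 0.24 = 10.21 m/day.
Travel time t = L / v = 1960 / 10.21 = 191.9 days = 0.5255 years.

0.525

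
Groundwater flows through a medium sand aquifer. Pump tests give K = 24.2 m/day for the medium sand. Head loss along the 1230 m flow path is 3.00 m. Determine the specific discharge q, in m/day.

Hydraulic gradient i = Δh / L = 3.00 / 1230 = 0.002439.
Specific discharge q = K · i = 24.20 × 0.002439 = 0.05902 m/day.

0.0590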